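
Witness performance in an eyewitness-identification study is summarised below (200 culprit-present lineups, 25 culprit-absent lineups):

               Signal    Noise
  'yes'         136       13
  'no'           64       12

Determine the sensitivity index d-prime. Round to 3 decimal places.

d-prime = 0.418

H = 136/200 = 0.6800
FA = 13/25 = 0.5200
Φ⁻¹(H) = 0.4677
Φ⁻¹(FA) = 0.0502
d' = z(H) − z(FA) = 0.4677 − 0.0502 = 0.4175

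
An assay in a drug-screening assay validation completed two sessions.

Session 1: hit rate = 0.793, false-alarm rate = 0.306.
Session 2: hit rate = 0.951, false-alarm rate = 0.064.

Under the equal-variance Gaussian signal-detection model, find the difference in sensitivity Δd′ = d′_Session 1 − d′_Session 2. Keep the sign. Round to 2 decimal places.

Δd′ = -1.85

Session 1: z(0.793) = 0.817, z(0.306) = -0.507, d' = 1.324
Session 2: z(0.951) = 1.655, z(0.064) = -1.522, d' = 3.177
Δd' = d'_Session 1 − d'_Session 2 = 1.324 − 3.177 = -1.853
Session 2 has the higher sensitivity.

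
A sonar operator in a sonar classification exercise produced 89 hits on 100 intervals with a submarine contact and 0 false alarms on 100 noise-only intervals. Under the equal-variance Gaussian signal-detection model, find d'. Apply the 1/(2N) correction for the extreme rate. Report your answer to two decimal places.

d' = 3.80

The false-alarm rate is 0/100 = 0, so apply the 1/(2N) correction: FA → 1/(2·100) = 0.00500.
z(H) = z(0.89000) = 1.227
z(FA) = z(0.00500) = -2.576
d' = 1.227 − (-2.576) = 3.803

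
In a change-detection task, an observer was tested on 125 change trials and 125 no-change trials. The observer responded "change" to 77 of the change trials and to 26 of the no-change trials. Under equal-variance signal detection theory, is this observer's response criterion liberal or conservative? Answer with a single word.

conservative

z(H) = 0.295, z(FA) = -0.813
c = −½·(z(H) + z(FA)) = 0.259
c > 0 → conservative criterion (biased toward responding “no”).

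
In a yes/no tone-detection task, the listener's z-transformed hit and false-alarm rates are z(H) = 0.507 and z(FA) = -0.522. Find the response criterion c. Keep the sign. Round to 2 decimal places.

c = −½·[z(H) + z(FA)] = −½·(0.507 + (-0.522)) = 0.0075

c = 0.01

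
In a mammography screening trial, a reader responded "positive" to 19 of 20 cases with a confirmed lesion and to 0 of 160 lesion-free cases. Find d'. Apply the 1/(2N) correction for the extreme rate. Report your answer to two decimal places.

The false-alarm rate is 0/160 = 0, so apply the 1/(2N) correction: FA → 1/(2·160) = 0.00313.
z(H) = z(0.95000) = 1.645
z(FA) = z(0.00313) = -2.734
d' = 1.645 − (-2.734) = 4.379

d' = 4.38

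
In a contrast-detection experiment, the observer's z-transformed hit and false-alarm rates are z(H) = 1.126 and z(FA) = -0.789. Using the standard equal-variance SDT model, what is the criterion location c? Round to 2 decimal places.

c = -0.17

c = −½·[z(H) + z(FA)] = −½·(1.126 + (-0.789)) = -0.1685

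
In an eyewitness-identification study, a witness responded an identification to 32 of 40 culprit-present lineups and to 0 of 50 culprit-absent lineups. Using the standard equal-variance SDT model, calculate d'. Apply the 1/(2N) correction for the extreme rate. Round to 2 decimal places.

d' = 3.17

The false-alarm rate is 0/50 = 0, so apply the 1/(2N) correction: FA → 1/(2·50) = 0.01000.
z(H) = z(0.80000) = 0.842
z(FA) = z(0.01000) = -2.326
d' = 0.842 − (-2.326) = 3.168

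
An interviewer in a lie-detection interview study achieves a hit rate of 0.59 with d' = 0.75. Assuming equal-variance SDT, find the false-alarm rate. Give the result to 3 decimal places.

false-alarm rate = 0.301

z(hit rate) = z(0.59) = 0.2275
z(FA) = z(H) − d' = 0.2275 − 0.75 = -0.5225
false-alarm rate = Φ(-0.5225) = 0.3007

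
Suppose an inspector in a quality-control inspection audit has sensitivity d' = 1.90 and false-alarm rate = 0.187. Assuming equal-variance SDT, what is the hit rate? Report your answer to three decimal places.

z(false-alarm rate) = z(0.187) = -0.8890
z(H) = z(FA) + d' = -0.8890 + 1.90 = 1.0110
hit rate = Φ(1.0110) = 0.8440

hit rate = 0.844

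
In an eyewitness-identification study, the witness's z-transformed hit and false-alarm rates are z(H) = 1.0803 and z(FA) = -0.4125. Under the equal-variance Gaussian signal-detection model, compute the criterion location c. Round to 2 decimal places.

c = −½·[z(H) + z(FA)] = −½·(1.0803 + (-0.4125)) = -0.3339
c < 0: the witness has a liberal response bias.

c = -0.33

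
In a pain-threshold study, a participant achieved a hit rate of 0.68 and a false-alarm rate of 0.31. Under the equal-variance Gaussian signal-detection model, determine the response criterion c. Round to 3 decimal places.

c = 0.014

Φ⁻¹(0.68) = 0.4677, Φ⁻¹(0.31) = -0.4959
c = −½·[z(H) + z(FA)] = −0.5 × (0.4677 + (-0.4959)) = 0.0141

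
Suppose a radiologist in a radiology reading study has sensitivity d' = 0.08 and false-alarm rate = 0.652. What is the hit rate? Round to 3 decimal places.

z(false-alarm rate) = z(0.652) = 0.3907
z(H) = z(FA) + d' = 0.3907 + 0.08 = 0.4707
hit rate = Φ(0.4707) = 0.6811

hit rate = 0.681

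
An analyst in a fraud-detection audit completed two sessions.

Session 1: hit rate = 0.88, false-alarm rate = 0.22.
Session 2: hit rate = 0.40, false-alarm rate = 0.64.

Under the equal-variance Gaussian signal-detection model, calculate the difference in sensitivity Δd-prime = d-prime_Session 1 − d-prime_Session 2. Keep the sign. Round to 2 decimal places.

Session 1: z(0.88) = 1.175, z(0.22) = -0.772, d' = 1.947
Session 2: z(0.40) = -0.253, z(0.64) = 0.358, d' = -0.611
Δd' = d'_Session 1 − d'_Session 2 = 1.947 − (-0.611) = 2.558
Session 1 has the higher sensitivity.

Δd-prime = 2.56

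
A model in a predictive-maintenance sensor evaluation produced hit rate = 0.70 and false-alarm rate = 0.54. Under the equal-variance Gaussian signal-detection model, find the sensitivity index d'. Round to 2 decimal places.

z(0.70) = 0.5244, z(0.54) = 0.1004
d' = z(H) − z(FA) = 0.5244 − 0.1004 = 0.4240

d' = 0.42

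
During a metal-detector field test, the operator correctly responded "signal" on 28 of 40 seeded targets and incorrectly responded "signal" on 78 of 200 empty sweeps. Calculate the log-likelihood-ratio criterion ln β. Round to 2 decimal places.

ln β = -0.10

H = 28/40 = 0.7000
FA = 78/200 = 0.3900
Φ⁻¹(H) = 0.524
Φ⁻¹(FA) = -0.279
ln β = −½·[z(H)² − z(FA)²] = −0.5 × (0.275 − 0.078) = -0.0985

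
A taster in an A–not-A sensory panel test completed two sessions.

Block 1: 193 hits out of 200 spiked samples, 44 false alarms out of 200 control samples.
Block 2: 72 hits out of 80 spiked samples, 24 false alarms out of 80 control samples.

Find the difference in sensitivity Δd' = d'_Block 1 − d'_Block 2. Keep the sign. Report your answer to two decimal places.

Δd' = 0.78

Block 1: z(0.9650) = 1.812, z(0.2200) = -0.772, d' = 2.584
Block 2: z(0.9000) = 1.282, z(0.3000) = -0.524, d' = 1.806
Δd' = d'_Block 1 − d'_Block 2 = 2.584 − 1.806 = 0.778
Block 1 has the higher sensitivity.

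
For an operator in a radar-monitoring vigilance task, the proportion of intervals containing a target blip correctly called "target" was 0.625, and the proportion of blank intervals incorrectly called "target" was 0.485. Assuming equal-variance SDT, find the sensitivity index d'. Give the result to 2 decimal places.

d' = 0.36

z(H) = 0.319
z(FA) = -0.038
d' = z(H) − z(FA) = 0.319 − (-0.038) = 0.357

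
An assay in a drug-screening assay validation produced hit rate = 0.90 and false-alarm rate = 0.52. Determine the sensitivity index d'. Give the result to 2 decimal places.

z(0.90) = 1.282, z(0.52) = 0.050
d' = z(H) − z(FA) = 1.282 − 0.050 = 1.232

d' = 1.23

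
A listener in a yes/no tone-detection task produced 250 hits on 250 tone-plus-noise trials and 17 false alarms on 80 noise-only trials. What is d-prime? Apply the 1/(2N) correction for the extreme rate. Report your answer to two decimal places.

The hit rate is 250/250 = 1, so apply the 1/(2N) correction: H → 1 − 1/(2·250) = 0.99800.
z(H) = z(0.99800) = 2.878
z(FA) = z(0.21250) = -0.798
d' = 2.878 − (-0.798) = 3.676

d-prime = 3.68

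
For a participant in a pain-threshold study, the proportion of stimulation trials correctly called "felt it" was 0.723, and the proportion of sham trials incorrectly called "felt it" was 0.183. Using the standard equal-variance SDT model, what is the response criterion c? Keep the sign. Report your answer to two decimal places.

c = 0.16

Φ⁻¹(0.723) = 0.592, Φ⁻¹(0.183) = -0.904
c = −½·[z(H) + z(FA)] = −0.5 × (0.592 + (-0.904)) = 0.156
c > 0: the participant has a conservative response bias.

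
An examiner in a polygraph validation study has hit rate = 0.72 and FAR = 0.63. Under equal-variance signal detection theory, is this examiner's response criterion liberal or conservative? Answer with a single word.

z(H) = 0.583, z(FA) = 0.332
c = −½·(z(H) + z(FA)) = -0.4575
c < 0 → liberal criterion (biased toward responding “yes”).

liberal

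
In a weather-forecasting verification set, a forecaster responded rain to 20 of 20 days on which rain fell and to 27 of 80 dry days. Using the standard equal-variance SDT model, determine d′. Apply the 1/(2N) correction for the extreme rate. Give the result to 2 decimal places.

The hit rate is 20/20 = 1, so apply the 1/(2N) correction: H → 1 − 1/(2·20) = 0.97500.
z(H) = z(0.97500) = 1.960
z(FA) = z(0.33750) = -0.419
d' = 1.960 − (-0.419) = 2.379

d′ = 2.38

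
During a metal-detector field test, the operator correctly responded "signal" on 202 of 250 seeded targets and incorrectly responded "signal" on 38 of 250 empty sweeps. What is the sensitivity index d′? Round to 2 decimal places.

d′ = 1.90

H = 202/250 = 0.8080
FA = 38/250 = 0.1520
z(0.8080) = 0.871, z(0.1520) = -1.028
d' = z(H) − z(FA) = 0.871 − (-1.028) = 1.899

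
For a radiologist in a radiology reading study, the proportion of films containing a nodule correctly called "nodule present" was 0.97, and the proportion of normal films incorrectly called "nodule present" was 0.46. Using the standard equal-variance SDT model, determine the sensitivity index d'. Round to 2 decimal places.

d' = 1.98

Φ⁻¹(H) = 1.8808
Φ⁻¹(FA) = -0.1004
d' = z(H) − z(FA) = 1.8808 − (-0.1004) = 1.9812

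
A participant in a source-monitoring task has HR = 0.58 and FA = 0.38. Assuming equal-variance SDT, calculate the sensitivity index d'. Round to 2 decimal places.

d' = 0.51

z(H) = z(0.58) = 0.202
z(FA) = z(0.38) = -0.305
d' = z(H) − z(FA) = 0.202 − (-0.305) = 0.507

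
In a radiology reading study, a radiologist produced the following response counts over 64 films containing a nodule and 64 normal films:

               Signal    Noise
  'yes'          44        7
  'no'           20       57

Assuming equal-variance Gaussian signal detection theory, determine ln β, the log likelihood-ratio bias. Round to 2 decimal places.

H = 44/64 = 0.6875
FA = 7/64 = 0.1094
z(H) = z(0.6875) = 0.489
z(FA) = z(0.1094) = -1.230
ln β = −½·[z(H)² − z(FA)²] = −0.5 × (0.239 − 1.513) = 0.637

ln β = 0.64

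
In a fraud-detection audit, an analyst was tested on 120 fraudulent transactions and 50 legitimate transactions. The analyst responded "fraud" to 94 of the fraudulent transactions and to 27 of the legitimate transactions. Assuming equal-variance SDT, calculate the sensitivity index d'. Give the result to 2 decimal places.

d' = 0.68

H = 94/120 = 0.7833
FA = 27/50 = 0.5400
Φ⁻¹(H) = 0.783
Φ⁻¹(FA) = 0.100
d' = z(H) − z(FA) = 0.783 − 0.100 = 0.683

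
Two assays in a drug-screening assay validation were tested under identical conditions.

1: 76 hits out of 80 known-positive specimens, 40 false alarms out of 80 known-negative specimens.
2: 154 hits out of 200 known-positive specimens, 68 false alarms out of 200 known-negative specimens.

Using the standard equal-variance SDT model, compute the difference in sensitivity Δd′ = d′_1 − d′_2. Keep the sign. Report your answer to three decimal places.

1: z(0.9500) = 1.6449, z(0.5000) = 0.0000, d' = 1.6449
2: z(0.7700) = 0.7388, z(0.3400) = -0.4125, d' = 1.1513
Δd' = d'_1 − d'_2 = 1.6449 − 1.1513 = 0.4936
1 has the higher sensitivity.

Δd′ = 0.494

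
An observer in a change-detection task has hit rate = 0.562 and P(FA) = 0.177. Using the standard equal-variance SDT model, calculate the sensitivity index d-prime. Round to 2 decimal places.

d-prime = 1.08

z(H) = z(0.562) = 0.156
z(FA) = z(0.177) = -0.927
d' = z(H) − z(FA) = 0.156 − (-0.927) = 1.083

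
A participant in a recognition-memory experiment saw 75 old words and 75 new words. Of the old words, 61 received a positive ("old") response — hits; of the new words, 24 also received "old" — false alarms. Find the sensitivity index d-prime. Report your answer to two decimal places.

d-prime = 1.36

H = 61/75 = 0.8133
FA = 24/75 = 0.3200
z(H) = 0.8901
z(FA) = -0.4677
d' = z(H) − z(FA) = 0.8901 − (-0.4677) = 1.3578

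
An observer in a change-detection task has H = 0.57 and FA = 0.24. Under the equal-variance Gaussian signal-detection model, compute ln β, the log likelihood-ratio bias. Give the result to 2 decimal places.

ln β = 0.23

z(0.57) = 0.176, z(0.24) = -0.706
ln β = −½·[z(H)² − z(FA)²] = −0.5 × (0.031 − 0.498) = 0.2335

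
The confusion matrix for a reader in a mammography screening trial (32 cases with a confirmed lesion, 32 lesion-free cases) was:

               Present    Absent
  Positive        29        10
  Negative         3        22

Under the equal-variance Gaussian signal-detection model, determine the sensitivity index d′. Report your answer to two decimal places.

H = 29/32 = 0.9062
FA = 10/32 = 0.3125
z(H) = 1.318
z(FA) = -0.489
d' = z(H) − z(FA) = 1.318 − (-0.489) = 1.807

d′ = 1.81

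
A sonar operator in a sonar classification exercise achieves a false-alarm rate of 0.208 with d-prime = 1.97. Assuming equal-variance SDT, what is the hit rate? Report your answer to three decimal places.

hit rate = 0.876

z(false-alarm rate) = z(0.208) = -0.8134
z(H) = z(FA) + d' = -0.8134 + 1.97 = 1.1566
hit rate = Φ(1.1566) = 0.8763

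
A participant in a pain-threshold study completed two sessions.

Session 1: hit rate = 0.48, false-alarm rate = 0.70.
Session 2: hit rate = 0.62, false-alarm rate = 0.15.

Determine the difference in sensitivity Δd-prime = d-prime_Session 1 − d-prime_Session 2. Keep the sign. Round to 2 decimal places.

Δd-prime = -1.92

Session 1: z(0.48) = -0.050, z(0.70) = 0.524, d' = -0.574
Session 2: z(0.62) = 0.305, z(0.15) = -1.036, d' = 1.341
Δd' = d'_Session 1 − d'_Session 2 = -0.574 − 1.341 = -1.915
Session 2 has the higher sensitivity.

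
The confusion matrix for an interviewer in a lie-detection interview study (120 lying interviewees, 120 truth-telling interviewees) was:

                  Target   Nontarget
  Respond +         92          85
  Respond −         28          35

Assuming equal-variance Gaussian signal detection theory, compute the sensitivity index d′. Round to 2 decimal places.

d′ = 0.18

H = 92/120 = 0.7667
FA = 85/120 = 0.7083
Φ⁻¹(H) = Φ⁻¹(0.7667) = 0.7280
Φ⁻¹(FA) = Φ⁻¹(0.7083) = 0.5484
d' = z(H) − z(FA) = 0.7280 − 0.5484 = 0.1796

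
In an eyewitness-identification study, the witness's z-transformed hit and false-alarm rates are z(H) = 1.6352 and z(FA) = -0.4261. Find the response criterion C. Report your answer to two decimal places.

c = −½·[z(H) + z(FA)] = −½·(1.6352 + (-0.4261)) = -0.60455
c < 0: the witness has a liberal response bias.

C = -0.60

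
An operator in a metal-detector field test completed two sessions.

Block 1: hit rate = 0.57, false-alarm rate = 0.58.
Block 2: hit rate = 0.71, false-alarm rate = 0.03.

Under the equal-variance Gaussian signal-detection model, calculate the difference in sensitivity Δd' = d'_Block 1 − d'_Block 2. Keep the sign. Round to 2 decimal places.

Block 1: z(0.57) = 0.176, z(0.58) = 0.202, d' = -0.026
Block 2: z(0.71) = 0.553, z(0.03) = -1.881, d' = 2.434
Δd' = d'_Block 1 − d'_Block 2 = -0.026 − 2.434 = -2.460
Block 2 has the higher sensitivity.

Δd' = -2.46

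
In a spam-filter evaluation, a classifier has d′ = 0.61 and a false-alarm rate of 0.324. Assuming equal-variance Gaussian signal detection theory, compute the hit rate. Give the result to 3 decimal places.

z(false-alarm rate) = z(0.324) = -0.4565
z(H) = z(FA) + d' = -0.4565 + 0.61 = 0.1535
hit rate = Φ(0.1535) = 0.5610

hit rate = 0.561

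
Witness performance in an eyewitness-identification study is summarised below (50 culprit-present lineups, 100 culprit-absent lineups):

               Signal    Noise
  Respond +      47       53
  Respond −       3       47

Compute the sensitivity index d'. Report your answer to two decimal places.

H = 47/50 = 0.9400
FA = 53/100 = 0.5300
z(0.9400) = 1.555, z(0.5300) = 0.075
d' = z(H) − z(FA) = 1.555 − 0.075 = 1.480

d' = 1.48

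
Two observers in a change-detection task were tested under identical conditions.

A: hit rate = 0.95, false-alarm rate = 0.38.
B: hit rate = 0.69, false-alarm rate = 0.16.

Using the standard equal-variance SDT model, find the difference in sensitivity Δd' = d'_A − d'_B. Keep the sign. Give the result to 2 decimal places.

Δd' = 0.46

A: z(0.95) = 1.645, z(0.38) = -0.305, d' = 1.950
B: z(0.69) = 0.496, z(0.16) = -0.994, d' = 1.490
Δd' = d'_A − d'_B = 1.950 − 1.490 = 0.460
A has the higher sensitivity.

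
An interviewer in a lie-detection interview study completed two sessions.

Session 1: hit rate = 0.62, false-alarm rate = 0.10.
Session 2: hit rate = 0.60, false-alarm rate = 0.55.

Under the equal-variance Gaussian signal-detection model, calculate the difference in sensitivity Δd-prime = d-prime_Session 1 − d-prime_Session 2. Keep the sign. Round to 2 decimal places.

Session 1: z(0.62) = 0.305, z(0.10) = -1.282, d' = 1.587
Session 2: z(0.60) = 0.253, z(0.55) = 0.126, d' = 0.127
Δd' = d'_Session 1 − d'_Session 2 = 1.587 − 0.127 = 1.460
Session 1 has the higher sensitivity.

Δd-prime = 1.46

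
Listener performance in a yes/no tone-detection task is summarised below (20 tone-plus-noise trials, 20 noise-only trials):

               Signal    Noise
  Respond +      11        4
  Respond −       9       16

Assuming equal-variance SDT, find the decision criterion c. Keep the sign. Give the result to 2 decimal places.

H = 11/20 = 0.5500
FA = 4/20 = 0.2000
Φ⁻¹(H) = Φ⁻¹(0.5500) = 0.126
Φ⁻¹(FA) = Φ⁻¹(0.2000) = -0.842
c = −½·[z(H) + z(FA)] = −0.5 × (0.126 + (-0.842)) = 0.358
c > 0: the listener has a conservative response bias.

c = 0.36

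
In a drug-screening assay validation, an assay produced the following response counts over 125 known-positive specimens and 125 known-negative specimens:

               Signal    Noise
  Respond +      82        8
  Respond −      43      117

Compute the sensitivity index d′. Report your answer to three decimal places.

H = 82/125 = 0.6560
FA = 8/125 = 0.0640
Φ⁻¹(0.6560) = 0.4016, Φ⁻¹(0.0640) = -1.5220
d' = z(H) − z(FA) = 0.4016 − (-1.5220) = 1.9236

d′ = 1.924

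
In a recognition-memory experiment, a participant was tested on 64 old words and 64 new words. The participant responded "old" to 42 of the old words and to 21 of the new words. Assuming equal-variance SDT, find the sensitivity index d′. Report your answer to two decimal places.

d′ = 0.85

H = 42/64 = 0.6562
FA = 21/64 = 0.3281
z(H) = z(0.6562) = 0.402
z(FA) = z(0.3281) = -0.445
d' = z(H) − z(FA) = 0.402 − (-0.445) = 0.847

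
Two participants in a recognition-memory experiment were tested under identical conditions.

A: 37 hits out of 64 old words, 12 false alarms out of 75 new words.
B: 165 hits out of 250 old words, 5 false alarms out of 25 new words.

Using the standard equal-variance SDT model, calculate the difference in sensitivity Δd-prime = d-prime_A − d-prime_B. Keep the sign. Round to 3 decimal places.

A: z(0.5781) = 0.1970, z(0.1600) = -0.9945, d' = 1.1915
B: z(0.6600) = 0.4125, z(0.2000) = -0.8416, d' = 1.2541
Δd' = d'_A − d'_B = 1.1915 − 1.2541 = -0.0626
B has the higher sensitivity.

Δd-prime = -0.063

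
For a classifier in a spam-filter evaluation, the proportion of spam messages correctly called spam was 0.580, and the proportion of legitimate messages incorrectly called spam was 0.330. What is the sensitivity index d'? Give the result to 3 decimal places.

z(H) = 0.2019
z(FA) = -0.4399
d' = z(H) − z(FA) = 0.2019 − (-0.4399) = 0.6418

d' = 0.642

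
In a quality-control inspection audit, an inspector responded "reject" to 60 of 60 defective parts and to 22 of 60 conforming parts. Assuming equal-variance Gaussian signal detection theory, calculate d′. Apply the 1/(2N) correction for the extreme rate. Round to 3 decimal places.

d′ = 2.735

The hit rate is 60/60 = 1, so apply the 1/(2N) correction: H → 1 − 1/(2·60) = 0.99167.
z(H) = z(0.99167) = 2.3941
z(FA) = z(0.36667) = -0.3407
d' = 2.3941 − (-0.3407) = 2.7348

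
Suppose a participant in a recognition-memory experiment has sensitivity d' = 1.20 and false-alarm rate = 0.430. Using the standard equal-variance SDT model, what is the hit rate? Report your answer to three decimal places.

hit rate = 0.847

z(false-alarm rate) = z(0.430) = -0.1764
z(H) = z(FA) + d' = -0.1764 + 1.20 = 1.0236
hit rate = Φ(1.0236) = 0.8470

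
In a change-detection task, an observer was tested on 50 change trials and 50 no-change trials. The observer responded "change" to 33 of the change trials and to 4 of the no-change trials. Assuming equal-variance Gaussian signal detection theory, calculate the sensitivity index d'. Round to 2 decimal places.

d' = 1.82

H = 33/50 = 0.6600
FA = 4/50 = 0.0800
z(H) = 0.412
z(FA) = -1.405
d' = z(H) − z(FA) = 0.412 − (-1.405) = 1.817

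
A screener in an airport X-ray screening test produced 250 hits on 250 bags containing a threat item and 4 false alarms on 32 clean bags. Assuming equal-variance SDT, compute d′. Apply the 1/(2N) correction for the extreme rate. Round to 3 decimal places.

d′ = 4.029

The hit rate is 250/250 = 1, so apply the 1/(2N) correction: H → 1 − 1/(2·250) = 0.99800.
z(H) = z(0.99800) = 2.8782
z(FA) = z(0.12500) = -1.1503
d' = 2.8782 − (-1.1503) = 4.0285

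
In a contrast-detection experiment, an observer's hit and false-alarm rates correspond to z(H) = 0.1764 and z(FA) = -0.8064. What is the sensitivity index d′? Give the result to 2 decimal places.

d′ = 0.98

d' = z(H) − z(FA) = 0.1764 − (-0.8064) = 0.9828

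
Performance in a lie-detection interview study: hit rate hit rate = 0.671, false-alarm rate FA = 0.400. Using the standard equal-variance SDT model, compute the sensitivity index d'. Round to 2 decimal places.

Φ⁻¹(H) = 0.443
Φ⁻¹(FA) = -0.253
d' = z(H) − z(FA) = 0.443 − (-0.253) = 0.696

d' = 0.70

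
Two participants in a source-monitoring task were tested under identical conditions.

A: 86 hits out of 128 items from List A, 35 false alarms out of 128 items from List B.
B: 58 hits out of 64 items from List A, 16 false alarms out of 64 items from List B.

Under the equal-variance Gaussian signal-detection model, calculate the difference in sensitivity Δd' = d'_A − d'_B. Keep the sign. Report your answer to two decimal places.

A: z(0.6719) = 0.445, z(0.2734) = -0.603, d' = 1.048
B: z(0.9062) = 1.318, z(0.2500) = -0.674, d' = 1.992
Δd' = d'_A − d'_B = 1.048 − 1.992 = -0.944
B has the higher sensitivity.

Δd' = -0.94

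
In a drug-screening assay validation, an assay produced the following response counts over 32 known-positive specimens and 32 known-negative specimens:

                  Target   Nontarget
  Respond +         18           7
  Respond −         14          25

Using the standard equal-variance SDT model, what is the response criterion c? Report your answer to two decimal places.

c = 0.31

H = 18/32 = 0.5625
FA = 7/32 = 0.2188
Φ⁻¹(H) = Φ⁻¹(0.5625) = 0.157
Φ⁻¹(FA) = Φ⁻¹(0.2188) = -0.776
c = −½·[z(H) + z(FA)] = −0.5 × (0.157 + (-0.776)) = 0.3095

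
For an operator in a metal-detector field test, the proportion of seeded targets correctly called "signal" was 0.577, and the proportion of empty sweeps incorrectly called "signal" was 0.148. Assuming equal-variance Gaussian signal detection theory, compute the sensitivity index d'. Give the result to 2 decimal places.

z(0.577) = 0.1942, z(0.148) = -1.0450
d' = z(H) − z(FA) = 0.1942 − (-1.0450) = 1.2392

d' = 1.24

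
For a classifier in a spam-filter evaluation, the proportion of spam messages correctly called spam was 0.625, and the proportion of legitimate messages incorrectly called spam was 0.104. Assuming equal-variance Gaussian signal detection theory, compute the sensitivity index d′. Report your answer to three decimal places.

z(0.625) = 0.3186, z(0.104) = -1.2591
d' = z(H) − z(FA) = 0.3186 − (-1.2591) = 1.5777

d′ = 1.578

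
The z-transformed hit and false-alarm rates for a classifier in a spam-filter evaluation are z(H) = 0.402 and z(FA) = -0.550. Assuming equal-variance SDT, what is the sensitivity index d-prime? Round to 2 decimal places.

d-prime = 0.95

d' = z(H) − z(FA) = 0.402 − (-0.550) = 0.952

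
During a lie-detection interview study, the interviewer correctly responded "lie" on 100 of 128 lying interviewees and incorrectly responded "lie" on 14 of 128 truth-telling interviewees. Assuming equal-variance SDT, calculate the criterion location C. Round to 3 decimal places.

C = 0.227

H = 100/128 = 0.7812
FA = 14/128 = 0.1094
Φ⁻¹(H) = 0.7763
Φ⁻¹(FA) = -1.2297
c = −½·[z(H) + z(FA)] = −0.5 × (0.7763 + (-1.2297)) = 0.2267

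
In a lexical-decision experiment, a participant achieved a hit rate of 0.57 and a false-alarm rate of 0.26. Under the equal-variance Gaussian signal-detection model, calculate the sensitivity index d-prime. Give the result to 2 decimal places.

d-prime = 0.82

z(H) = 0.176
z(FA) = -0.643
d' = z(H) − z(FA) = 0.176 − (-0.643) = 0.819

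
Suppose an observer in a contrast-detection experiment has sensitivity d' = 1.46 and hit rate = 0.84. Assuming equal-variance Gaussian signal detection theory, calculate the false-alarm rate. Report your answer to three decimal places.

z(hit rate) = z(0.84) = 0.9945
z(FA) = z(H) − d' = 0.9945 − 1.46 = -0.4655
false-alarm rate = Φ(-0.4655) = 0.3208

false-alarm rate = 0.321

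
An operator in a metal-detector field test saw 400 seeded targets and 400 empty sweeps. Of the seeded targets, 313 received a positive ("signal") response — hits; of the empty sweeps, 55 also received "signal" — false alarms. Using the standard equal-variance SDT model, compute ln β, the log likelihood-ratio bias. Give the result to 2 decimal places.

ln β = 0.29

H = 313/400 = 0.7825
FA = 55/400 = 0.1375
z(H) = 0.781
z(FA) = -1.092
ln β = −½·[z(H)² − z(FA)²] = −0.5 × (0.610 − 1.192) = 0.291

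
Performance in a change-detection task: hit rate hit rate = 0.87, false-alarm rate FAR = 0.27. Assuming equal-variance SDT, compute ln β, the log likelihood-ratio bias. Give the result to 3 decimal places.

ln β = -0.447

Φ⁻¹(H) = 1.1264
Φ⁻¹(FA) = -0.6128
ln β = −½·[z(H)² − z(FA)²] = −0.5 × (1.2688 − 0.3755) = -0.44665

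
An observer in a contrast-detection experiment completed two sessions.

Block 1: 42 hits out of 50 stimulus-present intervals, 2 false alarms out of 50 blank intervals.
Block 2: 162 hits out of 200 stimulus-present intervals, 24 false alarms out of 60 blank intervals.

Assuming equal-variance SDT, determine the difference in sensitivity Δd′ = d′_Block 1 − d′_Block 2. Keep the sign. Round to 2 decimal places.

Block 1: z(0.8400) = 0.994, z(0.0400) = -1.751, d' = 2.745
Block 2: z(0.8100) = 0.878, z(0.4000) = -0.253, d' = 1.131
Δd' = d'_Block 1 − d'_Block 2 = 2.745 − 1.131 = 1.614
Block 1 has the higher sensitivity.

Δd′ = 1.61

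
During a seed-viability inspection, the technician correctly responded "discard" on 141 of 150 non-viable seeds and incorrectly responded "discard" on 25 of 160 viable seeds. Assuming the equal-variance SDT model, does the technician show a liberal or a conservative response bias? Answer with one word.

liberal

z(H) = 1.555, z(FA) = -1.010
c = −½·(z(H) + z(FA)) = -0.2725
c < 0 → liberal criterion (biased toward responding “yes”).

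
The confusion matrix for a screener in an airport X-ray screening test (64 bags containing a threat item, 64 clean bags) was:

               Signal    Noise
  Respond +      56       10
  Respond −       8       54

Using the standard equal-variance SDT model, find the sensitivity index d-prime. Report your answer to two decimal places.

H = 56/64 = 0.8750
FA = 10/64 = 0.1562
z(0.8750) = 1.1503, z(0.1562) = -1.0102
d' = z(H) − z(FA) = 1.1503 − (-1.0102) = 2.1605

d-prime = 2.16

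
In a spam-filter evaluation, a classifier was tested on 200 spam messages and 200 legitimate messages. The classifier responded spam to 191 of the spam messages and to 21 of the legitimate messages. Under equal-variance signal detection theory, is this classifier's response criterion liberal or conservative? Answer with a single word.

liberal

z(H) = 1.695, z(FA) = -1.254
c = −½·(z(H) + z(FA)) = -0.2205
c < 0 → liberal criterion (biased toward responding “yes”).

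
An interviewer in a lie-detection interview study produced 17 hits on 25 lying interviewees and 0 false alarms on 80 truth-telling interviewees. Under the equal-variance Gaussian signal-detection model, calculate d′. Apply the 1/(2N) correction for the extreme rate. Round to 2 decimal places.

d′ = 2.97

The false-alarm rate is 0/80 = 0, so apply the 1/(2N) correction: FA → 1/(2·80) = 0.00625.
z(H) = z(0.68000) = 0.468
z(FA) = z(0.00625) = -2.498
d' = 0.468 − (-2.498) = 2.966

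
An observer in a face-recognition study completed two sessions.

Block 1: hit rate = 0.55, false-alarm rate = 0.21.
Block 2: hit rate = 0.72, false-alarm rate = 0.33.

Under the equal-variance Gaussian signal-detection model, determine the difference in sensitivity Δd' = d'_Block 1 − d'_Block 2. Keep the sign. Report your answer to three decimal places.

Block 1: z(0.55) = 0.1257, z(0.21) = -0.8064, d' = 0.9321
Block 2: z(0.72) = 0.5828, z(0.33) = -0.4399, d' = 1.0227
Δd' = d'_Block 1 − d'_Block 2 = 0.9321 − 1.0227 = -0.0906
Block 2 has the higher sensitivity.

Δd' = -0.091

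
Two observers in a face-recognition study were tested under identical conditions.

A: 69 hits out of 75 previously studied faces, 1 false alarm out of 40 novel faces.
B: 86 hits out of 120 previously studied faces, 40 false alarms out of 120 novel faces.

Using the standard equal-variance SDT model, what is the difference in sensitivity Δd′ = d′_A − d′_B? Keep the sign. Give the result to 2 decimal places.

A: z(0.9200) = 1.405, z(0.0250) = -1.960, d' = 3.365
B: z(0.7167) = 0.573, z(0.3333) = -0.431, d' = 1.004
Δd' = d'_A − d'_B = 3.365 − 1.004 = 2.361
A has the higher sensitivity.

Δd′ = 2.36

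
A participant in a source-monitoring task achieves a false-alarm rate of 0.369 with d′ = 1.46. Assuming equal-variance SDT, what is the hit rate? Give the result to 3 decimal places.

hit rate = 0.870

z(false-alarm rate) = z(0.369) = -0.3345
z(H) = z(FA) + d' = -0.3345 + 1.46 = 1.1255
hit rate = Φ(1.1255) = 0.8698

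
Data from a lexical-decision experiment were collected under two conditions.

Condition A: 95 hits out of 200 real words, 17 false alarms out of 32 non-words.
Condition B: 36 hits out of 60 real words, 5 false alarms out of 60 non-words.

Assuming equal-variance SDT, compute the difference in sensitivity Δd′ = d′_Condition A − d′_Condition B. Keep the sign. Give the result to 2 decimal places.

Δd′ = -1.78

Condition A: z(0.4750) = -0.063, z(0.5312) = 0.078, d' = -0.141
Condition B: z(0.6000) = 0.253, z(0.0833) = -1.383, d' = 1.636
Δd' = d'_Condition A − d'_Condition B = -0.141 − 1.636 = -1.777
Condition B has the higher sensitivity.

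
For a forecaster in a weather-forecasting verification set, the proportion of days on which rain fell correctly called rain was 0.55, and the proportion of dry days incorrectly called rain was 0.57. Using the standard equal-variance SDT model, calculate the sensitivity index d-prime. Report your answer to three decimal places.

Φ⁻¹(H) = Φ⁻¹(0.55) = 0.1257
Φ⁻¹(FA) = Φ⁻¹(0.57) = 0.1764
d' = z(H) − z(FA) = 0.1257 − 0.1764 = -0.0507

d-prime = -0.051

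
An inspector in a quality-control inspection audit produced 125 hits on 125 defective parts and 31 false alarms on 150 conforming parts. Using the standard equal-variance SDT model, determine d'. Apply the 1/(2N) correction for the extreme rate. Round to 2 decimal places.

d' = 3.47

The hit rate is 125/125 = 1, so apply the 1/(2N) correction: H → 1 − 1/(2·125) = 0.99600.
z(H) = z(0.99600) = 2.652
z(FA) = z(0.20667) = -0.818
d' = 2.652 − (-0.818) = 3.470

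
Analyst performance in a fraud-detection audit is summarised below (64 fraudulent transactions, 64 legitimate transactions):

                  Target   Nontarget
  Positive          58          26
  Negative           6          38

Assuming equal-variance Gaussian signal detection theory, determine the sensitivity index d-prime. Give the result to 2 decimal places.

H = 58/64 = 0.9062
FA = 26/64 = 0.4062
z(H) = z(0.9062) = 1.3177
z(FA) = z(0.4062) = -0.2373
d' = z(H) − z(FA) = 1.3177 − (-0.2373) = 1.5550

d-prime = 1.56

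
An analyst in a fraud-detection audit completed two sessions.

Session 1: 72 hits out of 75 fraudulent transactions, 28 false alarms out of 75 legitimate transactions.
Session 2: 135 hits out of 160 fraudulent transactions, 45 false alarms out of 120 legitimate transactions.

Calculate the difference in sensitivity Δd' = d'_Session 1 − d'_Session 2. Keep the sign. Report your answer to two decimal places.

Session 1: z(0.9600) = 1.751, z(0.3733) = -0.323, d' = 2.074
Session 2: z(0.8438) = 1.010, z(0.3750) = -0.319, d' = 1.329
Δd' = d'_Session 1 − d'_Session 2 = 2.074 − 1.329 = 0.745
Session 1 has the higher sensitivity.

Δd' = 0.75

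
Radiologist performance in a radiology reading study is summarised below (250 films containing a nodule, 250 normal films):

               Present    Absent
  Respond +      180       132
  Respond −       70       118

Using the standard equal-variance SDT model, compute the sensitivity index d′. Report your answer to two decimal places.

H = 180/250 = 0.7200
FA = 132/250 = 0.5280
Φ⁻¹(0.7200) = 0.583, Φ⁻¹(0.5280) = 0.070
d' = z(H) − z(FA) = 0.583 − 0.070 = 0.513

d′ = 0.51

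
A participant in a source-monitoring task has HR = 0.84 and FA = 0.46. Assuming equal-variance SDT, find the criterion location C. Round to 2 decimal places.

C = -0.45

z(H) = z(0.84) = 0.9945
z(FA) = z(0.46) = -0.1004
c = −½·[z(H) + z(FA)] = −0.5 × (0.9945 + (-0.1004)) = -0.44705
c < 0: the participant has a liberal response bias.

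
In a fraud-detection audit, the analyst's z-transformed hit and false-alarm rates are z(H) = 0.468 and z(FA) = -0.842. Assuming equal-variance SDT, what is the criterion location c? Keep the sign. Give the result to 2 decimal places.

c = 0.19

c = −½·[z(H) + z(FA)] = −½·(0.468 + (-0.842)) = 0.187
c > 0: the analyst has a conservative response bias.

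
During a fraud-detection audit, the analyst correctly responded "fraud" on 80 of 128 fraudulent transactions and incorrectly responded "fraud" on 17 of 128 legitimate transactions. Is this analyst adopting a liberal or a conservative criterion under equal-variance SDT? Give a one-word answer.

conservative

z(H) = 0.319, z(FA) = -1.113
c = −½·(z(H) + z(FA)) = 0.397
c > 0 → conservative criterion (biased toward responding “no”).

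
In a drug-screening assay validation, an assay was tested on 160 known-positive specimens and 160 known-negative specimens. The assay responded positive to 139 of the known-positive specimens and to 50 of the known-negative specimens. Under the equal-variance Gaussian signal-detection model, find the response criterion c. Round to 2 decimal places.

c = -0.32

H = 139/160 = 0.8688
FA = 50/160 = 0.3125
z(H) = z(0.8688) = 1.1207
z(FA) = z(0.3125) = -0.4888
c = −½·[z(H) + z(FA)] = −0.5 × (1.1207 + (-0.4888)) = -0.31595
c < 0: the assay has a liberal response bias.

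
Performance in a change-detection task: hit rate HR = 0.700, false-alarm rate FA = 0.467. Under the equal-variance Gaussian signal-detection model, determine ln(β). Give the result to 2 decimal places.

z(0.700) = 0.524, z(0.467) = -0.083
ln β = −½·[z(H)² − z(FA)²] = −0.5 × (0.275 − 0.007) = -0.134

ln β = -0.13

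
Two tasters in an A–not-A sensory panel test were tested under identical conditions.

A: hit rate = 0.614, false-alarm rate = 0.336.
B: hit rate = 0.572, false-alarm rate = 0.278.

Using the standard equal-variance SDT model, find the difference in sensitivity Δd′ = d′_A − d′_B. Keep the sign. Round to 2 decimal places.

Δd′ = -0.06

A: z(0.614) = 0.290, z(0.336) = -0.423, d' = 0.713
B: z(0.572) = 0.181, z(0.278) = -0.589, d' = 0.770
Δd' = d'_A − d'_B = 0.713 − 0.770 = -0.057
B has the higher sensitivity.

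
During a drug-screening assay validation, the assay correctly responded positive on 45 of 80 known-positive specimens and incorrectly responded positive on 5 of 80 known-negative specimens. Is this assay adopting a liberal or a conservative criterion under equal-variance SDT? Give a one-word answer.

z(H) = 0.157, z(FA) = -1.534
c = −½·(z(H) + z(FA)) = 0.6885
c > 0 → conservative criterion (biased toward responding “no”).

conservative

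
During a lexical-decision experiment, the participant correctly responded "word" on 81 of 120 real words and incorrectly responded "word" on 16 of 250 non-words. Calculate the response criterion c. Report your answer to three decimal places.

H = 81/120 = 0.6750
FA = 16/250 = 0.0640
z(H) = z(0.6750) = 0.4538
z(FA) = z(0.0640) = -1.5220
c = −½·[z(H) + z(FA)] = −0.5 × (0.4538 + (-1.5220)) = 0.5341
c > 0: the participant has a conservative response bias.

c = 0.534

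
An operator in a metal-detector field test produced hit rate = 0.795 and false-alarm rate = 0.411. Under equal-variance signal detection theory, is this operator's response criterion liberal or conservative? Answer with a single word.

liberal

z(H) = 0.824, z(FA) = -0.225
c = −½·(z(H) + z(FA)) = -0.2995
c < 0 → liberal criterion (biased toward responding “yes”).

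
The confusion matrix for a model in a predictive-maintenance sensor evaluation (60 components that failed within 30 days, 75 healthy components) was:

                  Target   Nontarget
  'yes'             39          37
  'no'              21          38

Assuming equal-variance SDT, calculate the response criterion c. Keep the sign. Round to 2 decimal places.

H = 39/60 = 0.6500
FA = 37/75 = 0.4933
z(H) = z(0.6500) = 0.385
z(FA) = z(0.4933) = -0.017
c = −½·[z(H) + z(FA)] = −0.5 × (0.385 + (-0.017)) = -0.184
c < 0: the model has a liberal response bias.

c = -0.18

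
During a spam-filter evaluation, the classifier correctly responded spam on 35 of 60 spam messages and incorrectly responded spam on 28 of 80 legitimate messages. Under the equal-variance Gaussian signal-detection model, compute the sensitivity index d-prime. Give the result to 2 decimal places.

H = 35/60 = 0.5833
FA = 28/80 = 0.3500
z(H) = 0.2103
z(FA) = -0.3853
d' = z(H) − z(FA) = 0.2103 − (-0.3853) = 0.5956

d-prime = 0.60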